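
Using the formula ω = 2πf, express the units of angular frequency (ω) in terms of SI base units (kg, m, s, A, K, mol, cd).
Units of each symbol in ω = 2πf:
  f (frequency): 1/s
  The factor 2π is dimensionless.

Multiplying the contributions: [1/s]
Adding exponents of each base unit: s: -1
SI base units of angular frequency: 1/s

Answer: 1/s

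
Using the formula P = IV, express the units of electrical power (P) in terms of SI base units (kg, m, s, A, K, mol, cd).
Units of each symbol in P = IV:
  I (current): A
  V (voltage, in volts): kg·m²/(s³·A)

Multiplying the contributions: [A] · [kg·m²/(s³·A)]
Adding exponents of each base unit: kg: 1, m: 2, s: -3
SI base units of electrical power: kg·m²/s³

Answer: kg·m²/s³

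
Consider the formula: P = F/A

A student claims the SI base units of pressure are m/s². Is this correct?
Units of each symbol in P = F/A:
  F (force): kg·m/s²
  A (area): m²  → in the denominator, contributes 1/m²

Multiplying the contributions: [kg·m/s²] · [1/m²]
Adding exponents of each base unit: kg: 1, m: -1, s: -2
SI base units of pressure: kg/(m·s²)

The claimed units m/s² (exponents m: 1, s: -2) do not match the derived units kg/(m·s²) (exponents kg: 1, m: -1, s: -2), so the claim is incorrect.

Answer: No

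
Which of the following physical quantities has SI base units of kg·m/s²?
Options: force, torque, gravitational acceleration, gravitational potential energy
Checking the SI base units of each option:
  force (F = ma): kg·m/s²  ✓ matches
  torque (τ = Fr): kg·m²/s²  ✗
  gravitational acceleration (g = GM/r²): m/s²  ✗
  gravitational potential energy (U = -GMm/r): kg·m²/s²  ✗

Only force has units kg·m/s².

Answer: force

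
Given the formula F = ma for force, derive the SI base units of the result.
Units of each symbol in F = ma:
  m (mass): kg
  a (acceleration): m/s²

Multiplying the contributions: [kg] · [m/s²]
Adding exponents of each base unit: kg: 1, m: 1, s: -2
SI base units of force: kg·m/s²

Answer: kg·m/s²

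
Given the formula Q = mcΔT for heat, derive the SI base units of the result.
Units of each symbol in Q = mcΔT:
  m (mass): kg
  c (specific heat capacity, in J/(kg·K)): m²/(s²·K)
  ΔT (temperature change): K

Multiplying the contributions: [kg] · [m²/(s²·K)] · [K]
Adding exponents of each base unit: kg: 1, m: 2, s: -2
SI base units of heat: kg·m²/s²

Answer: kg·m²/s²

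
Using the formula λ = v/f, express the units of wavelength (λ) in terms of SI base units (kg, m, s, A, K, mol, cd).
Units of each symbol in λ = v/f:
  v (wave speed): m/s
  f (frequency): 1/s  → in the denominator, contributes s

Multiplying the contributions: [m/s] · [s]
Adding exponents of each base unit: m: 1
SI base units of wavelength: m

Answer: m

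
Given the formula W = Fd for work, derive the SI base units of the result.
Units of each symbol in W = Fd:
  F (force): kg·m/s²
  d (displacement): m

Multiplying the contributions: [kg·m/s²] · [m]
Adding exponents of each base unit: kg: 1, m: 2, s: -2
SI base units of work: kg·m²/s²

Answer: kg·m²/s²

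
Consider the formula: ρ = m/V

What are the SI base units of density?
Units of each symbol in ρ = m/V:
  m (mass): kg
  V (volume): m³  → in the denominator, contributes 1/m³

Multiplying the contributions: [kg] · [1/m³]
Adding exponents of each base unit: kg: 1, m: -3
SI base units of density: kg/m³

Answer: kg/m³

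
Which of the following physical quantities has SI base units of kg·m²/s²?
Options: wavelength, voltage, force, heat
Checking the SI base units of each option:
  wavelength (λ = v/f): m  ✗
  voltage (V = IR): kg·m²/(s³·A)  ✗
  force (F = ma): kg·m/s²  ✗
  heat (Q = mcΔT): kg·m²/s²  ✓ matches

Only heat has units kg·m²/s².

Answer: heat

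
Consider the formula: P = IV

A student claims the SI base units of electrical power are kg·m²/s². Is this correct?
Units of each symbol in P = IV:
  I (current): A
  V (voltage, in volts): kg·m²/(s³·A)

Multiplying the contributions: [A] · [kg·m²/(s³·A)]
Adding exponents of each base unit: kg: 1, m: 2, s: -3
SI base units of electrical power: kg·m²/s³

The claimed units kg·m²/s² (exponents kg: 1, m: 2, s: -2) do not match the derived units kg·m²/s³ (exponents kg: 1, m: 2, s: -3), so the claim is incorrect.

Answer: No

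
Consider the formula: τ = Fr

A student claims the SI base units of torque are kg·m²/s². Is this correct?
Units of each symbol in τ = Fr:
  F (force): kg·m/s²
  r (lever arm): m

Multiplying the contributions: [kg·m/s²] · [m]
Adding exponents of each base unit: kg: 1, m: 2, s: -2
SI base units of torque: kg·m²/s²

The claimed units kg·m²/s² match the derived units, so the claim is correct.

Answer: Yes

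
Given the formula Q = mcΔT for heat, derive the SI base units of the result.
Units of each symbol in Q = mcΔT:
  m (mass): kg
  c (specific heat capacity, in J/(kg·K)): m²/(s²·K)
  ΔT (temperature change): K

Multiplying the contributions: [kg] · [m²/(s²·K)] · [K]
Adding exponents of each base unit: kg: 1, m: 2, s: -2
SI base units of heat: kg·m²/s²

Answer: kg·m²/s²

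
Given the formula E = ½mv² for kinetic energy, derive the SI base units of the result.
Units of each symbol in E = ½mv²:
  m (mass): kg
  v (speed): m/s  → to the power 2, contributes m²/s²
  The factor ½ is dimensionless.

Multiplying the contributions: [kg] · [m²/s²]
Adding exponents of each base unit: kg: 1, m: 2, s: -2
SI base units of kinetic energy: kg·m²/s²

Answer: kg·m²/s²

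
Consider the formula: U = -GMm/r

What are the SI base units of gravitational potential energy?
Units of each symbol in U = -GMm/r:
  G (gravitational constant): m³/(kg·s²)
  M (mass): kg
  m (mass): kg
  r (distance): m  → in the denominator, contributes 1/m
  The minus sign does not affect the units.

Multiplying the contributions: [m³/(kg·s²)] · [kg] · [kg] · [1/m]
Adding exponents of each base unit: kg: 1, m: 2, s: -2
SI base units of gravitational potential energy: kg·m²/s²

Answer: kg·m²/s²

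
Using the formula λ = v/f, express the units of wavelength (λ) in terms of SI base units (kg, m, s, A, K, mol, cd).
Units of each symbol in λ = v/f:
  v (wave speed): m/s
  f (frequency): 1/s  → in the denominator, contributes s

Multiplying the contributions: [m/s] · [s]
Adding exponents of each base unit: m: 1
SI base units of wavelength: m

Answer: m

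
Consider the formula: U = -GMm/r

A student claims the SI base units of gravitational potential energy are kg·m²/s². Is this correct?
Units of each symbol in U = -GMm/r:
  G (gravitational constant): m³/(kg·s²)
  M (mass): kg
  m (mass): kg
  r (distance): m  → in the denominator, contributes 1/m
  The minus sign does not affect the units.

Multiplying the contributions: [m³/(kg·s²)] · [kg] · [kg] · [1/m]
Adding exponents of each base unit: kg: 1, m: 2, s: -2
SI base units of gravitational potential energy: kg·m²/s²

The claimed units kg·m²/s² match the derived units, so the claim is correct.

Answer: Yes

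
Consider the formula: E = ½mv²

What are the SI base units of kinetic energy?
Units of each symbol in E = ½mv²:
  m (mass): kg
  v (speed): m/s  → to the power 2, contributes m²/s²
  The factor ½ is dimensionless.

Multiplying the contributions: [kg] · [m²/s²]
Adding exponents of each base unit: kg: 1, m: 2, s: -2
SI base units of kinetic energy: kg·m²/s²

Answer: kg·m²/s²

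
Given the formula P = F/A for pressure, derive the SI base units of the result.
Units of each symbol in P = F/A:
  F (force): kg·m/s²
  A (area): m²  → in the denominator, contributes 1/m²

Multiplying the contributions: [kg·m/s²] · [1/m²]
Adding exponents of each base unit: kg: 1, m: -1, s: -2
SI base units of pressure: kg/(m·s²)

Answer: kg/(m·s²)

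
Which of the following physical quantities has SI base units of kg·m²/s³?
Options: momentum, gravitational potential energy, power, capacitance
Checking the SI base units of each option:
  momentum (p = mv): kg·m/s  ✗
  gravitational potential energy (U = -GMm/r): kg·m²/s²  ✗
  power (P = W/t): kg·m²/s³  ✓ matches
  capacitance (C = Q/V): s⁴·A²/(kg·m²)  ✗

Only power has units kg·m²/s³.

Answer: power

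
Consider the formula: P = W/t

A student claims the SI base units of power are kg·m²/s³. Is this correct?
Units of each symbol in P = W/t:
  W (work): kg·m²/s²
  t (time): s  → in the denominator, contributes 1/s

Multiplying the contributions: [kg·m²/s²] · [1/s]
Adding exponents of each base unit: kg: 1, m: 2, s: -3
SI base units of power: kg·m²/s³

The claimed units kg·m²/s³ match the derived units, so the claim is correct.

Answer: Yes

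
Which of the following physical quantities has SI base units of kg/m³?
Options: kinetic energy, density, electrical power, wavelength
Checking the SI base units of each option:
  kinetic energy (E = ½mv²): kg·m²/s²  ✗
  density (ρ = m/V): kg/m³  ✓ matches
  electrical power (P = IV): kg·m²/s³  ✗
  wavelength (λ = v/f): m  ✗

Only density has units kg/m³.

Answer: density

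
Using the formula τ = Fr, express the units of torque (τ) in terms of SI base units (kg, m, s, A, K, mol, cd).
Units of each symbol in τ = Fr:
  F (force): kg·m/s²
  r (lever arm): m

Multiplying the contributions: [kg·m/s²] · [m]
Adding exponents of each base unit: kg: 1, m: 2, s: -2
SI base units of torque: kg·m²/s²

Answer: kg·m²/s²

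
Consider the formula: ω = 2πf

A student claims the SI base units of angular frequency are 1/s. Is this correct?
Units of each symbol in ω = 2πf:
  f (frequency): 1/s
  The factor 2π is dimensionless.

Multiplying the contributions: [1/s]
Adding exponents of each base unit: s: -1
SI base units of angular frequency: 1/s

The claimed units 1/s match the derived units, so the claim is correct.

Answer: Yes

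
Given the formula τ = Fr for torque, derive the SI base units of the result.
Units of each symbol in τ = Fr:
  F (force): kg·m/s²
  r (lever arm): m

Multiplying the contributions: [kg·m/s²] · [m]
Adding exponents of each base unit: kg: 1, m: 2, s: -2
SI base units of torque: kg·m²/s²

Answer: kg·m²/s²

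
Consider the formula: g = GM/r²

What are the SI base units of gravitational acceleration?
Units of each symbol in g = GM/r²:
  G (gravitational constant): m³/(kg·s²)
  M (mass): kg
  r (distance): m  → to the power 2 in the denominator, contributes 1/m²

Multiplying the contributions: [m³/(kg·s²)] · [kg] · [1/m²]
Adding exponents of each base unit: m: 1, s: -2
SI base units of gravitational acceleration: m/s²

Answer: m/s²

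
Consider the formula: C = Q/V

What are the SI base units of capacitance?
Units of each symbol in C = Q/V:
  Q (charge, in coulombs): s·A
  V (voltage, in volts): kg·m²/(s³·A)  → in the denominator, contributes s³·A/(kg·m²)

Multiplying the contributions: [s·A] · [s³·A/(kg·m²)]
Adding exponents of each base unit: kg: -1, m: -2, s: 4, A: 2
SI base units of capacitance: s⁴·A²/(kg·m²)

Answer: s⁴·A²/(kg·m²)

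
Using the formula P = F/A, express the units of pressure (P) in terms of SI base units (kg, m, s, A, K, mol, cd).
Units of each symbol in P = F/A:
  F (force): kg·m/s²
  A (area): m²  → in the denominator, contributes 1/m²

Multiplying the contributions: [kg·m/s²] · [1/m²]
Adding exponents of each base unit: kg: 1, m: -1, s: -2
SI base units of pressure: kg/(m·s²)

Answer: kg/(m·s²)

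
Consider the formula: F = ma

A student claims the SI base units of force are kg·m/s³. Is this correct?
Units of each symbol in F = ma:
  m (mass): kg
  a (acceleration): m/s²

Multiplying the contributions: [kg] · [m/s²]
Adding exponents of each base unit: kg: 1, m: 1, s: -2
SI base units of force: kg·m/s²

The claimed units kg·m/s³ (exponents kg: 1, m: 1, s: -3) do not match the derived units kg·m/s² (exponents kg: 1, m: 1, s: -2), so the claim is incorrect.

Answer: No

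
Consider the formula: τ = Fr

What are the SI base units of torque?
Units of each symbol in τ = Fr:
  F (force): kg·m/s²
  r (lever arm): m

Multiplying the contributions: [kg·m/s²] · [m]
Adding exponents of each base unit: kg: 1, m: 2, s: -2
SI base units of torque: kg·m²/s²

Answer: kg·m²/s²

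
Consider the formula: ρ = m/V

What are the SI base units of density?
Units of each symbol in ρ = m/V:
  m (mass): kg
  V (volume): m³  → in the denominator, contributes 1/m³

Multiplying the contributions: [kg] · [1/m³]
Adding exponents of each base unit: kg: 1, m: -3
SI base units of density: kg/m³

Answer: kg/m³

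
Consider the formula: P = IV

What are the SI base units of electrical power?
Units of each symbol in P = IV:
  I (current): A
  V (voltage, in volts): kg·m²/(s³·A)

Multiplying the contributions: [A] · [kg·m²/(s³·A)]
Adding exponents of each base unit: kg: 1, m: 2, s: -3
SI base units of electrical power: kg·m²/s³

Answer: kg·m²/s³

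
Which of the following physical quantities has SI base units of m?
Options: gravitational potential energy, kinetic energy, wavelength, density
Checking the SI base units of each option:
  gravitational potential energy (U = -GMm/r): kg·m²/s²  ✗
  kinetic energy (E = ½mv²): kg·m²/s²  ✗
  wavelength (λ = v/f): m  ✓ matches
  density (ρ = m/V): kg/m³  ✗

Only wavelength has units m.

Answer: wavelength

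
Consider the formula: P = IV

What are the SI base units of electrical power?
Units of each symbol in P = IV:
  I (current): A
  V (voltage, in volts): kg·m²/(s³·A)

Multiplying the contributions: [A] · [kg·m²/(s³·A)]
Adding exponents of each base unit: kg: 1, m: 2, s: -3
SI base units of electrical power: kg·m²/s³

Answer: kg·m²/s³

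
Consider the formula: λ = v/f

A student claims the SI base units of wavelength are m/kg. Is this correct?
Units of each symbol in λ = v/f:
  v (wave speed): m/s
  f (frequency): 1/s  → in the denominator, contributes s

Multiplying the contributions: [m/s] · [s]
Adding exponents of each base unit: m: 1
SI base units of wavelength: m

The claimed units m/kg (exponents kg: -1, m: 1) do not match the derived units m (exponents m: 1), so the claim is incorrect.

Answer: No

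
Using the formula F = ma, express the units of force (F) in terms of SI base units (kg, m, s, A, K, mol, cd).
Units of each symbol in F = ma:
  m (mass): kg
  a (acceleration): m/s²

Multiplying the contributions: [kg] · [m/s²]
Adding exponents of each base unit: kg: 1, m: 1, s: -2
SI base units of force: kg·m/s²

Answer: kg·m/s²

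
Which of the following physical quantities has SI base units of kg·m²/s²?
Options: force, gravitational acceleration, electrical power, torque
Checking the SI base units of each option:
  force (F = ma): kg·m/s²  ✗
  gravitational acceleration (g = GM/r²): m/s²  ✗
  electrical power (P = IV): kg·m²/s³  ✗
  torque (τ = Fr): kg·m²/s²  ✓ matches

Only torque has units kg·m²/s².

Answer: torque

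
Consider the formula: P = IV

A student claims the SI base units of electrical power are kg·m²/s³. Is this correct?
Units of each symbol in P = IV:
  I (current): A
  V (voltage, in volts): kg·m²/(s³·A)

Multiplying the contributions: [A] · [kg·m²/(s³·A)]
Adding exponents of each base unit: kg: 1, m: 2, s: -3
SI base units of electrical power: kg·m²/s³

The claimed units kg·m²/s³ match the derived units, so the claim is correct.

Answer: Yes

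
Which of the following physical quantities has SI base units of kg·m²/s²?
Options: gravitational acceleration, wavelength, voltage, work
Checking the SI base units of each option:
  gravitational acceleration (g = GM/r²): m/s²  ✗
  wavelength (λ = v/f): m  ✗
  voltage (V = IR): kg·m²/(s³·A)  ✗
  work (W = Fd): kg·m²/s²  ✓ matches

Only work has units kg·m²/s².

Answer: work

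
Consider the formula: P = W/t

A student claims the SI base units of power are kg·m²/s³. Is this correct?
Units of each symbol in P = W/t:
  W (work): kg·m²/s²
  t (time): s  → in the denominator, contributes 1/s

Multiplying the contributions: [kg·m²/s²] · [1/s]
Adding exponents of each base unit: kg: 1, m: 2, s: -3
SI base units of power: kg·m²/s³

The claimed units kg·m²/s³ match the derived units, so the claim is correct.

Answer: Yes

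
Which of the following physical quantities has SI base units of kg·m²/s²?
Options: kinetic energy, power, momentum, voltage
Checking the SI base units of each option:
  kinetic energy (E = ½mv²): kg·m²/s²  ✓ matches
  power (P = W/t): kg·m²/s³  ✗
  momentum (p = mv): kg·m/s  ✗
  voltage (V = IR): kg·m²/(s³·A)  ✗

Only kinetic energy has units kg·m²/s².

Answer: kinetic energy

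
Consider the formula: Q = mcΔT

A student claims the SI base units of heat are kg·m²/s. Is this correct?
Units of each symbol in Q = mcΔT:
  m (mass): kg
  c (specific heat capacity, in J/(kg·K)): m²/(s²·K)
  ΔT (temperature change): K

Multiplying the contributions: [kg] · [m²/(s²·K)] · [K]
Adding exponents of each base unit: kg: 1, m: 2, s: -2
SI base units of heat: kg·m²/s²

The claimed units kg·m²/s (exponents kg: 1, m: 2, s: -1) do not match the derived units kg·m²/s² (exponents kg: 1, m: 2, s: -2), so the claim is incorrect.

Answer: No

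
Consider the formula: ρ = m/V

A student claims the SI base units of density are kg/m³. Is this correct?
Units of each symbol in ρ = m/V:
  m (mass): kg
  V (volume): m³  → in the denominator, contributes 1/m³

Multiplying the contributions: [kg] · [1/m³]
Adding exponents of each base unit: kg: 1, m: -3
SI base units of density: kg/m³

The claimed units kg/m³ match the derived units, so the claim is correct.

Answer: Yes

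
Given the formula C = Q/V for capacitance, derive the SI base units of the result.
Units of each symbol in C = Q/V:
  Q (charge, in coulombs): s·A
  V (voltage, in volts): kg·m²/(s³·A)  → in the denominator, contributes s³·A/(kg·m²)

Multiplying the contributions: [s·A] · [s³·A/(kg·m²)]
Adding exponents of each base unit: kg: -1, m: -2, s: 4, A: 2
SI base units of capacitance: s⁴·A²/(kg·m²)

Answer: s⁴·A²/(kg·m²)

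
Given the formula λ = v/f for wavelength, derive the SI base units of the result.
Units of each symbol in λ = v/f:
  v (wave speed): m/s
  f (frequency): 1/s  → in the denominator, contributes s

Multiplying the contributions: [m/s] · [s]
Adding exponents of each base unit: m: 1
SI base units of wavelength: m

Answer: m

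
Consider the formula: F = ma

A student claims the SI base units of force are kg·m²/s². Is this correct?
Units of each symbol in F = ma:
  m (mass): kg
  a (acceleration): m/s²

Multiplying the contributions: [kg] · [m/s²]
Adding exponents of each base unit: kg: 1, m: 1, s: -2
SI base units of force: kg·m/s²

The claimed units kg·m²/s² (exponents kg: 1, m: 2, s: -2) do not match the derived units kg·m/s² (exponents kg: 1, m: 1, s: -2), so the claim is incorrect.

Answer: No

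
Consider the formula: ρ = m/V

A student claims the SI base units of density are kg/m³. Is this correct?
Units of each symbol in ρ = m/V:
  m (mass): kg
  V (volume): m³  → in the denominator, contributes 1/m³

Multiplying the contributions: [kg] · [1/m³]
Adding exponents of each base unit: kg: 1, m: -3
SI base units of density: kg/m³

The claimed units kg/m³ match the derived units, so the claim is correct.

Answer: Yes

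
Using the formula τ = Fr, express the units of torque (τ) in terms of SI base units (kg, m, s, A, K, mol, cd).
Units of each symbol in τ = Fr:
  F (force): kg·m/s²
  r (lever arm): m

Multiplying the contributions: [kg·m/s²] · [m]
Adding exponents of each base unit: kg: 1, m: 2, s: -2
SI base units of torque: kg·m²/s²

Answer: kg·m²/s²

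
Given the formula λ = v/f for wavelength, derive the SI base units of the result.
Units of each symbol in λ = v/f:
  v (wave speed): m/s
  f (frequency): 1/s  → in the denominator, contributes s

Multiplying the contributions: [m/s] · [s]
Adding exponents of each base unit: m: 1
SI base units of wavelength: m

Answer: m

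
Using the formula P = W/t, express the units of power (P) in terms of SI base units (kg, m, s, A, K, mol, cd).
Units of each symbol in P = W/t:
  W (work): kg·m²/s²
  t (time): s  → in the denominator, contributes 1/s

Multiplying the contributions: [kg·m²/s²] · [1/s]
Adding exponents of each base unit: kg: 1, m: 2, s: -3
SI base units of power: kg·m²/s³

Answer: kg·m²/s³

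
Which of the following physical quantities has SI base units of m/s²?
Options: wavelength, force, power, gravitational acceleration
Checking the SI base units of each option:
  wavelength (λ = v/f): m  ✗
  force (F = ma): kg·m/s²  ✗
  power (P = W/t): kg·m²/s³  ✗
  gravitational acceleration (g = GM/r²): m/s²  ✓ matches

Only gravitational acceleration has units m/s².

Answer: gravitational acceleration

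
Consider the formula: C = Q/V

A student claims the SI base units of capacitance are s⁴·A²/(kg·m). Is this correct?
Units of each symbol in C = Q/V:
  Q (charge, in coulombs): s·A
  V (voltage, in volts): kg·m²/(s³·A)  → in the denominator, contributes s³·A/(kg·m²)

Multiplying the contributions: [s·A] · [s³·A/(kg·m²)]
Adding exponents of each base unit: kg: -1, m: -2, s: 4, A: 2
SI base units of capacitance: s⁴·A²/(kg·m²)

The claimed units s⁴·A²/(kg·m) (exponents kg: -1, m: -1, s: 4, A: 2) do not match the derived units s⁴·A²/(kg·m²) (exponents kg: -1, m: -2, s: 4, A: 2), so the claim is incorrect.

Answer: No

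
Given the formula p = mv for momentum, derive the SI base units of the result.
Units of each symbol in p = mv:
  m (mass): kg
  v (velocity): m/s

Multiplying the contributions: [kg] · [m/s]
Adding exponents of each base unit: kg: 1, m: 1, s: -1
SI base units of momentum: kg·m/s

Answer: kg·m/s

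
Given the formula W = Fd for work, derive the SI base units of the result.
Units of each symbol in W = Fd:
  F (force): kg·m/s²
  d (displacement): m

Multiplying the contributions: [kg·m/s²] · [m]
Adding exponents of each base unit: kg: 1, m: 2, s: -2
SI base units of work: kg·m²/s²

Answer: kg·m²/s²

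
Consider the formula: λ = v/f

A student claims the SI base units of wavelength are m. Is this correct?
Units of each symbol in λ = v/f:
  v (wave speed): m/s
  f (frequency): 1/s  → in the denominator, contributes s

Multiplying the contributions: [m/s] · [s]
Adding exponents of each base unit: m: 1
SI base units of wavelength: m

The claimed units m match the derived units, so the claim is correct.

Answer: Yes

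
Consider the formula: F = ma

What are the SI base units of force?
Units of each symbol in F = ma:
  m (mass): kg
  a (acceleration): m/s²

Multiplying the contributions: [kg] · [m/s²]
Adding exponents of each base unit: kg: 1, m: 1, s: -2
SI base units of force: kg·m/s²

Answer: kg·m/s²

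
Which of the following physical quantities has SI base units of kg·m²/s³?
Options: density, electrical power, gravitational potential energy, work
Checking the SI base units of each option:
  density (ρ = m/V): kg/m³  ✗
  electrical power (P = IV): kg·m²/s³  ✓ matches
  gravitational potential energy (U = -GMm/r): kg·m²/s²  ✗
  work (W = Fd): kg·m²/s²  ✗

Only electrical power has units kg·m²/s³.

Answer: electrical power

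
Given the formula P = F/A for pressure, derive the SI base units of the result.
Units of each symbol in P = F/A:
  F (force): kg·m/s²
  A (area): m²  → in the denominator, contributes 1/m²

Multiplying the contributions: [kg·m/s²] · [1/m²]
Adding exponents of each base unit: kg: 1, m: -1, s: -2
SI base units of pressure: kg/(m·s²)

Answer: kg/(m·s²)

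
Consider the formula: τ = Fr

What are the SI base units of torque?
Units of each symbol in τ = Fr:
  F (force): kg·m/s²
  r (lever arm): m

Multiplying the contributions: [kg·m/s²] · [m]
Adding exponents of each base unit: kg: 1, m: 2, s: -2
SI base units of torque: kg·m²/s²

Answer: kg·m²/s²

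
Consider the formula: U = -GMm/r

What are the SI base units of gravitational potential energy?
Units of each symbol in U = -GMm/r:
  G (gravitational constant): m³/(kg·s²)
  M (mass): kg
  m (mass): kg
  r (distance): m  → in the denominator, contributes 1/m
  The minus sign does not affect the units.

Multiplying the contributions: [m³/(kg·s²)] · [kg] · [kg] · [1/m]
Adding exponents of each base unit: kg: 1, m: 2, s: -2
SI base units of gravitational potential energy: kg·m²/s²

Answer: kg·m²/s²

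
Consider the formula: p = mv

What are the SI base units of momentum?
Units of each symbol in p = mv:
  m (mass): kg
  v (velocity): m/s

Multiplying the contributions: [kg] · [m/s]
Adding exponents of each base unit: kg: 1, m: 1, s: -1
SI base units of momentum: kg·m/s

Answer: kg·m/s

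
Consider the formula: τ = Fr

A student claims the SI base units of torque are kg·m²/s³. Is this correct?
Units of each symbol in τ = Fr:
  F (force): kg·m/s²
  r (lever arm): m

Multiplying the contributions: [kg·m/s²] · [m]
Adding exponents of each base unit: kg: 1, m: 2, s: -2
SI base units of torque: kg·m²/s²

The claimed units kg·m²/s³ (exponents kg: 1, m: 2, s: -3) do not match the derived units kg·m²/s² (exponents kg: 1, m: 2, s: -2), so the claim is incorrect.

Answer: No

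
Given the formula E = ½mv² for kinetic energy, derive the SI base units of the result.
Units of each symbol in E = ½mv²:
  m (mass): kg
  v (speed): m/s  → to the power 2, contributes m²/s²
  The factor ½ is dimensionless.

Multiplying the contributions: [kg] · [m²/s²]
Adding exponents of each base unit: kg: 1, m: 2, s: -2
SI base units of kinetic energy: kg·m²/s²

Answer: kg·m²/s²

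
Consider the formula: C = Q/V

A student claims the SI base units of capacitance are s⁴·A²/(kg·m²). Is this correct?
Units of each symbol in C = Q/V:
  Q (charge, in coulombs): s·A
  V (voltage, in volts): kg·m²/(s³·A)  → in the denominator, contributes s³·A/(kg·m²)

Multiplying the contributions: [s·A] · [s³·A/(kg·m²)]
Adding exponents of each base unit: kg: -1, m: -2, s: 4, A: 2
SI base units of capacitance: s⁴·A²/(kg·m²)

The claimed units s⁴·A²/(kg·m²) match the derived units, so the claim is correct.

Answer: Yes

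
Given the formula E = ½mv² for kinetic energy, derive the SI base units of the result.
Units of each symbol in E = ½mv²:
  m (mass): kg
  v (speed): m/s  → to the power 2, contributes m²/s²
  The factor ½ is dimensionless.

Multiplying the contributions: [kg] · [m²/s²]
Adding exponents of each base unit: kg: 1, m: 2, s: -2
SI base units of kinetic energy: kg·m²/s²

Answer: kg·m²/s²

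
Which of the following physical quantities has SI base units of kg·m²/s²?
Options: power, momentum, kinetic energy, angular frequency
Checking the SI base units of each option:
  power (P = W/t): kg·m²/s³  ✗
  momentum (p = mv): kg·m/s  ✗
  kinetic energy (E = ½mv²): kg·m²/s²  ✓ matches
  angular frequency (ω = 2πf): 1/s  ✗

Only kinetic energy has units kg·m²/s².

Answer: kinetic energy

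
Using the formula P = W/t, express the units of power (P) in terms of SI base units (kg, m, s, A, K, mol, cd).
Units of each symbol in P = W/t:
  W (work): kg·m²/s²
  t (time): s  → in the denominator, contributes 1/s

Multiplying the contributions: [kg·m²/s²] · [1/s]
Adding exponents of each base unit: kg: 1, m: 2, s: -3
SI base units of power: kg·m²/s³

Answer: kg·m²/s³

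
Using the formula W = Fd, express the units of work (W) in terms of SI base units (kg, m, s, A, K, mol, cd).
Units of each symbol in W = Fd:
  F (force): kg·m/s²
  d (displacement): m

Multiplying the contributions: [kg·m/s²] · [m]
Adding exponents of each base unit: kg: 1, m: 2, s: -2
SI base units of work: kg·m²/s²

Answer: kg·m²/s²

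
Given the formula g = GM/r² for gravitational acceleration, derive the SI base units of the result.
Units of each symbol in g = GM/r²:
  G (gravitational constant): m³/(kg·s²)
  M (mass): kg
  r (distance): m  → to the power 2 in the denominator, contributes 1/m²

Multiplying the contributions: [m³/(kg·s²)] · [kg] · [1/m²]
Adding exponents of each base unit: m: 1, s: -2
SI base units of gravitational acceleration: m/s²

Answer: m/s²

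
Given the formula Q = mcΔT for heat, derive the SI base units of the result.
Units of each symbol in Q = mcΔT:
  m (mass): kg
  c (specific heat capacity, in J/(kg·K)): m²/(s²·K)
  ΔT (temperature change): K

Multiplying the contributions: [kg] · [m²/(s²·K)] · [K]
Adding exponents of each base unit: kg: 1, m: 2, s: -2
SI base units of heat: kg·m²/s²

Answer: kg·m²/s²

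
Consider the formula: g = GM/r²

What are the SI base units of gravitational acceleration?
Units of each symbol in g = GM/r²:
  G (gravitational constant): m³/(kg·s²)
  M (mass): kg
  r (distance): m  → to the power 2 in the denominator, contributes 1/m²

Multiplying the contributions: [m³/(kg·s²)] · [kg] · [1/m²]
Adding exponents of each base unit: m: 1, s: -2
SI base units of gravitational acceleration: m/s²

Answer: m/s²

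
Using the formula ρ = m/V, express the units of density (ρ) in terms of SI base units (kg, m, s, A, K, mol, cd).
Units of each symbol in ρ = m/V:
  m (mass): kg
  V (volume): m³  → in the denominator, contributes 1/m³

Multiplying the contributions: [kg] · [1/m³]
Adding exponents of each base unit: kg: 1, m: -3
SI base units of density: kg/m³

Answer: kg/m³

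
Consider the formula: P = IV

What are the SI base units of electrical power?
Units of each symbol in P = IV:
  I (current): A
  V (voltage, in volts): kg·m²/(s³·A)

Multiplying the contributions: [A] · [kg·m²/(s³·A)]
Adding exponents of each base unit: kg: 1, m: 2, s: -3
SI base units of electrical power: kg·m²/s³

Answer: kg·m²/s³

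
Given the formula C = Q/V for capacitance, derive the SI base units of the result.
Units of each symbol in C = Q/V:
  Q (charge, in coulombs): s·A
  V (voltage, in volts): kg·m²/(s³·A)  → in the denominator, contributes s³·A/(kg·m²)

Multiplying the contributions: [s·A] · [s³·A/(kg·m²)]
Adding exponents of each base unit: kg: -1, m: -2, s: 4, A: 2
SI base units of capacitance: s⁴·A²/(kg·m²)

Answer: s⁴·A²/(kg·m²)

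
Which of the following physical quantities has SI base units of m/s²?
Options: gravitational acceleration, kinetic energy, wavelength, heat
Checking the SI base units of each option:
  gravitational acceleration (g = GM/r²): m/s²  ✓ matches
  kinetic energy (E = ½mv²): kg·m²/s²  ✗
  wavelength (λ = v/f): m  ✗
  heat (Q = mcΔT): kg·m²/s²  ✗

Only gravitational acceleration has units m/s².

Answer: gravitational acceleration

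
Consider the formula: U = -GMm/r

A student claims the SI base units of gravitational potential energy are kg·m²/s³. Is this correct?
Units of each symbol in U = -GMm/r:
  G (gravitational constant): m³/(kg·s²)
  M (mass): kg
  m (mass): kg
  r (distance): m  → in the denominator, contributes 1/m
  The minus sign does not affect the units.

Multiplying the contributions: [m³/(kg·s²)] · [kg] · [kg] · [1/m]
Adding exponents of each base unit: kg: 1, m: 2, s: -2
SI base units of gravitational potential energy: kg·m²/s²

The claimed units kg·m²/s³ (exponents kg: 1, m: 2, s: -3) do not match the derived units kg·m²/s² (exponents kg: 1, m: 2, s: -2), so the claim is incorrect.

Answer: No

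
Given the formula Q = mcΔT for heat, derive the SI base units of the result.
Units of each symbol in Q = mcΔT:
  m (mass): kg
  c (specific heat capacity, in J/(kg·K)): m²/(s²·K)
  ΔT (temperature change): K

Multiplying the contributions: [kg] · [m²/(s²·K)] · [K]
Adding exponents of each base unit: kg: 1, m: 2, s: -2
SI base units of heat: kg·m²/s²

Answer: kg·m²/s²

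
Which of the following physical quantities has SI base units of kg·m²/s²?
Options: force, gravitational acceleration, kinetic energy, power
Checking the SI base units of each option:
  force (F = ma): kg·m/s²  ✗
  gravitational acceleration (g = GM/r²): m/s²  ✗
  kinetic energy (E = ½mv²): kg·m²/s²  ✓ matches
  power (P = W/t): kg·m²/s³  ✗

Only kinetic energy has units kg·m²/s².

Answer: kinetic energy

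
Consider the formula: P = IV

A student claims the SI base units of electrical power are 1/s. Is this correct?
Units of each symbol in P = IV:
  I (current): A
  V (voltage, in volts): kg·m²/(s³·A)

Multiplying the contributions: [A] · [kg·m²/(s³·A)]
Adding exponents of each base unit: kg: 1, m: 2, s: -3
SI base units of electrical power: kg·m²/s³

The claimed units 1/s (exponents s: -1) do not match the derived units kg·m²/s³ (exponents kg: 1, m: 2, s: -3), so the claim is incorrect.

Answer: No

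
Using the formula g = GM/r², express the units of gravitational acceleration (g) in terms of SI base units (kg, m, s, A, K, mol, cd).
Units of each symbol in g = GM/r²:
  G (gravitational constant): m³/(kg·s²)
  M (mass): kg
  r (distance): m  → to the power 2 in the denominator, contributes 1/m²

Multiplying the contributions: [m³/(kg·s²)] · [kg] · [1/m²]
Adding exponents of each base unit: m: 1, s: -2
SI base units of gravitational acceleration: m/s²

Answer: m/s²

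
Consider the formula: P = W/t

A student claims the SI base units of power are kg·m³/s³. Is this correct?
Units of each symbol in P = W/t:
  W (work): kg·m²/s²
  t (time): s  → in the denominator, contributes 1/s

Multiplying the contributions: [kg·m²/s²] · [1/s]
Adding exponents of each base unit: kg: 1, m: 2, s: -3
SI base units of power: kg·m²/s³

The claimed units kg·m³/s³ (exponents kg: 1, m: 3, s: -3) do not match the derived units kg·m²/s³ (exponents kg: 1, m: 2, s: -3), so the claim is incorrect.

Answer: No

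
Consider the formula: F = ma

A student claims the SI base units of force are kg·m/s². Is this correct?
Units of each symbol in F = ma:
  m (mass): kg
  a (acceleration): m/s²

Multiplying the contributions: [kg] · [m/s²]
Adding exponents of each base unit: kg: 1, m: 1, s: -2
SI base units of force: kg·m/s²

The claimed units kg·m/s² match the derived units, so the claim is correct.

Answer: Yes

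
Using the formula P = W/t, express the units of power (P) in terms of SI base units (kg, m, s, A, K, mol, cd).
Units of each symbol in P = W/t:
  W (work): kg·m²/s²
  t (time): s  → in the denominator, contributes 1/s

Multiplying the contributions: [kg·m²/s²] · [1/s]
Adding exponents of each base unit: kg: 1, m: 2, s: -3
SI base units of power: kg·m²/s³

Answer: kg·m²/s³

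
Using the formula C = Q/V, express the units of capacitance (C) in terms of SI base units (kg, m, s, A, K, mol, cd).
Units of each symbol in C = Q/V:
  Q (charge, in coulombs): s·A
  V (voltage, in volts): kg·m²/(s³·A)  → in the denominator, contributes s³·A/(kg·m²)

Multiplying the contributions: [s·A] · [s³·A/(kg·m²)]
Adding exponents of each base unit: kg: -1, m: -2, s: 4, A: 2
SI base units of capacitance: s⁴·A²/(kg·m²)

Answer: s⁴·A²/(kg·m²)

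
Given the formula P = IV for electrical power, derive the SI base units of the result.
Units of each symbol in P = IV:
  I (current): A
  V (voltage, in volts): kg·m²/(s³·A)

Multiplying the contributions: [A] · [kg·m²/(s³·A)]
Adding exponents of each base unit: kg: 1, m: 2, s: -3
SI base units of electrical power: kg·m²/s³

Answer: kg·m²/s³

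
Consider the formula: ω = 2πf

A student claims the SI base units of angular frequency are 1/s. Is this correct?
Units of each symbol in ω = 2πf:
  f (frequency): 1/s
  The factor 2π is dimensionless.

Multiplying the contributions: [1/s]
Adding exponents of each base unit: s: -1
SI base units of angular frequency: 1/s

The claimed units 1/s match the derived units, so the claim is correct.

Answer: Yes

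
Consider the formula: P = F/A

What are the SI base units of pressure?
Units of each symbol in P = F/A:
  F (force): kg·m/s²
  A (area): m²  → in the denominator, contributes 1/m²

Multiplying the contributions: [kg·m/s²] · [1/m²]
Adding exponents of each base unit: kg: 1, m: -1, s: -2
SI base units of pressure: kg/(m·s²)

Answer: kg/(m·s²)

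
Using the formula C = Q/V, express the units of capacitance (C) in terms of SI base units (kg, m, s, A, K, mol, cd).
Units of each symbol in C = Q/V:
  Q (charge, in coulombs): s·A
  V (voltage, in volts): kg·m²/(s³·A)  → in the denominator, contributes s³·A/(kg·m²)

Multiplying the contributions: [s·A] · [s³·A/(kg·m²)]
Adding exponents of each base unit: kg: -1, m: -2, s: 4, A: 2
SI base units of capacitance: s⁴·A²/(kg·m²)

Answer: s⁴·A²/(kg·m²)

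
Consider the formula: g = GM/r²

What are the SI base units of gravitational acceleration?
Units of each symbol in g = GM/r²:
  G (gravitational constant): m³/(kg·s²)
  M (mass): kg
  r (distance): m  → to the power 2 in the denominator, contributes 1/m²

Multiplying the contributions: [m³/(kg·s²)] · [kg] · [1/m²]
Adding exponents of each base unit: m: 1, s: -2
SI base units of gravitational acceleration: m/s²

Answer: m/s²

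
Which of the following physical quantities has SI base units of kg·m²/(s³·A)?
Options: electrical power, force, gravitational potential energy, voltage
Checking the SI base units of each option:
  electrical power (P = IV): kg·m²/s³  ✗
  force (F = ma): kg·m/s²  ✗
  gravitational potential energy (U = -GMm/r): kg·m²/s²  ✗
  voltage (V = IR): kg·m²/(s³·A)  ✓ matches

Only voltage has units kg·m²/(s³·A).

Answer: voltage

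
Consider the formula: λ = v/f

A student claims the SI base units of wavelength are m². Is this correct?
Units of each symbol in λ = v/f:
  v (wave speed): m/s
  f (frequency): 1/s  → in the denominator, contributes s

Multiplying the contributions: [m/s] · [s]
Adding exponents of each base unit: m: 1
SI base units of wavelength: m

The claimed units m² (exponents m: 2) do not match the derived units m (exponents m: 1), so the claim is incorrect.

Answer: No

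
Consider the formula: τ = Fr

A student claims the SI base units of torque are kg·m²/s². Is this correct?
Units of each symbol in τ = Fr:
  F (force): kg·m/s²
  r (lever arm): m

Multiplying the contributions: [kg·m/s²] · [m]
Adding exponents of each base unit: kg: 1, m: 2, s: -2
SI base units of torque: kg·m²/s²

The claimed units kg·m²/s² match the derived units, so the claim is correct.

Answer: Yes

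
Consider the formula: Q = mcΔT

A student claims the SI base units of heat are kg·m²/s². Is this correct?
Units of each symbol in Q = mcΔT:
  m (mass): kg
  c (specific heat capacity, in J/(kg·K)): m²/(s²·K)
  ΔT (temperature change): K

Multiplying the contributions: [kg] · [m²/(s²·K)] · [K]
Adding exponents of each base unit: kg: 1, m: 2, s: -2
SI base units of heat: kg·m²/s²

The claimed units kg·m²/s² match the derived units, so the claim is correct.

Answer: Yes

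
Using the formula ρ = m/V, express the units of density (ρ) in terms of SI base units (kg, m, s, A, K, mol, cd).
Units of each symbol in ρ = m/V:
  m (mass): kg
  V (volume): m³  → in the denominator, contributes 1/m³

Multiplying the contributions: [kg] · [1/m³]
Adding exponents of each base unit: kg: 1, m: -3
SI base units of density: kg/m³

Answer: kg/m³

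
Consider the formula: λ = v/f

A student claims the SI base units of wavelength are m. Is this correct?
Units of each symbol in λ = v/f:
  v (wave speed): m/s
  f (frequency): 1/s  → in the denominator, contributes s

Multiplying the contributions: [m/s] · [s]
Adding exponents of each base unit: m: 1
SI base units of wavelength: m

The claimed units m match the derived units, so the claim is correct.

Answer: Yes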